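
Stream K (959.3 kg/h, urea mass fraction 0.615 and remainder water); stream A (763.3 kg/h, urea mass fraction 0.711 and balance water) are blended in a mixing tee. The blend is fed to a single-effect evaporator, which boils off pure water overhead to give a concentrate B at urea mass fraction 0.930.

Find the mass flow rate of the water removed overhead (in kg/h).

504.7 kg/h

urea entering = 959.3×0.615 + 763.3×0.711 = 1132.7 kg/h.
All urea reports to B, so B = 1132.7/0.930 = 1217.9 kg/h.
Total feed = 1722.6 kg/h; overhead = 1722.6 − 1217.9 = 504.67 kg/h.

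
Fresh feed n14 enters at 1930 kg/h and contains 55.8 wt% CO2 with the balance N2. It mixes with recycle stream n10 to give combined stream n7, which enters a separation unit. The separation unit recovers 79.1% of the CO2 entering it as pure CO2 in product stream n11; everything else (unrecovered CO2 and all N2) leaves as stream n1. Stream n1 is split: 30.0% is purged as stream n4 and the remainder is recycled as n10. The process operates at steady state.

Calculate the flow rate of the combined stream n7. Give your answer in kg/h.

4105 kg/h

N2 enters only via n14 and leaves only via the purge: 1930×0.442 = 0.300×(N2 in n1), and the separation unit passes all N2, so N2 in n7 = N2 in n1 = 2843.5 kg/h.
CO2 in n7: m_A = 1930×0.558 + (1−0.300)·(1−0.791)·m_A, so m_A = 1076.9/0.8537 = 1261.5 kg/h.
n7 = 1261.5 + 2843.5 = 4105 kg/h.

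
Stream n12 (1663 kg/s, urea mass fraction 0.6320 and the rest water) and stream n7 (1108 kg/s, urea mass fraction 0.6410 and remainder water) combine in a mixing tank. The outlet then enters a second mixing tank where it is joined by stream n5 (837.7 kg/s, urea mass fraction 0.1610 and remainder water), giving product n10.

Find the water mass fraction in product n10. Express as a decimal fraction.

Overall, product flow = 3608.7 kg/s.
water in = 1663×0.368 + 1108×0.359 + 837.7×0.839 = 1712.6 kg/s.
water fraction in n10 = 0.4746.

0.4746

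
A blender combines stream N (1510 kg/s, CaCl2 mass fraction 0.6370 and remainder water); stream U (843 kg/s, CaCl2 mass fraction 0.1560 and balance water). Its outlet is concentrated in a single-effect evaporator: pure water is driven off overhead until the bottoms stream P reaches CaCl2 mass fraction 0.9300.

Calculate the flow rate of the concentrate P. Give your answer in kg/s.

CaCl2 entering = 1510×0.637 + 843×0.156 = 1093.4 kg/s.
All CaCl2 reports to P, so P = 1093.4/0.930 = 1175.7 kg/s.

1176 kg/s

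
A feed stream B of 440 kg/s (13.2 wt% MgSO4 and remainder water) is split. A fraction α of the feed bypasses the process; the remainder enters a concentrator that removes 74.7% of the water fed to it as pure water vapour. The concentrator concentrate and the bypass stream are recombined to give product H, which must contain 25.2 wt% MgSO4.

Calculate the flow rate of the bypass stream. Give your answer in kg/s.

All 440×0.132 = 58.08 kg/s of MgSO4 reaches H, so H = 58.08/0.252 = 230.48 kg/s and vapour = 209.52 kg/s.
The evaporator receives (1−α)·440 of feed at 0.868 water and removes 0.747 of that water:
0.747×0.868×(1−α)×440 = 209.52
(1−α) = 209.52/285.29 = 0.7344;  α = 0.2656.
Bypass flow = 0.2656×440 = 116.86 kg/s.

116.9 kg/s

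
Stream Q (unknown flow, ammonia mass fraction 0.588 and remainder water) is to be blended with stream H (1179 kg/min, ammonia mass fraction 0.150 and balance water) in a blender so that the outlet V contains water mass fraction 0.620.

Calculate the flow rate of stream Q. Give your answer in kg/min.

Let Q be the unknown flow. Total out = 1179 + Q.
water balance: 1002.1 + 0.412·Q = 0.620·(1179 + Q)
(0.412 − 0.620)·Q = 0.620×1179 − 1002.1 = -271.17
Q = -271.17 / -0.208 = 1303.7 kg/min

1304 kg/min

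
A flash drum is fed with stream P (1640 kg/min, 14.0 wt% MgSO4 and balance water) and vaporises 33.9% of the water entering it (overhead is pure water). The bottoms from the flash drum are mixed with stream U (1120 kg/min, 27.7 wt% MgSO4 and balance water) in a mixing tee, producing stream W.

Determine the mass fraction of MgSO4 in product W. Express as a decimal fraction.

Vapour removed = 0.339×0.860×1640 = 478.13 kg/min; concentrate = 1161.9 kg/min.
MgSO4 reaching the mixer = 229.6 (from concentrate) + 1120×0.277 = 539.84 kg/min.
Product flow = 1161.9 + 1120 = 2281.9 kg/min; MgSO4 fraction = 0.237.

0.237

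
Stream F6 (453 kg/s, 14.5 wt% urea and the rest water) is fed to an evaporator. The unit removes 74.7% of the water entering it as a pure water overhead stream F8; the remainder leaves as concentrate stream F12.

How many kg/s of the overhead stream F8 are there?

water entering = 453×0.855 = 387.31 kg/s; overhead removed = 0.747×387.31 = 289.32 kg/s.

289.3 kg/s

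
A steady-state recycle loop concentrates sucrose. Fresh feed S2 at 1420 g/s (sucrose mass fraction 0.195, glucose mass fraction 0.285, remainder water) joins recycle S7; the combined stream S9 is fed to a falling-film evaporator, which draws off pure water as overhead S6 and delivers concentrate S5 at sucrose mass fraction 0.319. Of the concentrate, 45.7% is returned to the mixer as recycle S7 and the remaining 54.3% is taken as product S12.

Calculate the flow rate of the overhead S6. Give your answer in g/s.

Overall sucrose balance (none leaves overhead): sucrose in fresh feed = sucrose in product, i.e. 1420×0.195 = (1−0.457)·S5·0.319.
S5 = 276.9/(0.319×0.543) = 1598.6 g/s.
Recycle S7 = 0.457×1598.6 = 730.55 g/s.
Combined feed S9 = 1420 + 730.55 = 2150.5 g/s.
Overhead S6 = S9 − S5 = 2150.5 − 1598.6 = 551.97 g/s.

552 g/s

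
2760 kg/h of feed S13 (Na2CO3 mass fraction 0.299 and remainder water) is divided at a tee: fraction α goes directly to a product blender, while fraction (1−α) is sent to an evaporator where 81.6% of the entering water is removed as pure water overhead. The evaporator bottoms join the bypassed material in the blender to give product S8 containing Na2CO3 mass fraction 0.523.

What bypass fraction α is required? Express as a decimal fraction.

0.251

All 2760×0.299 = 825.24 kg/h of Na2CO3 reaches S8, so S8 = 825.24/0.523 = 1577.9 kg/h and vapour = 1182.1 kg/h.
The evaporator receives (1−α)·2760 of feed at 0.701 water and removes 0.816 of that water:
0.816×0.701×(1−α)×2760 = 1182.1
(1−α) = 1182.1/1578.8 = 0.7488;  α = 0.2512.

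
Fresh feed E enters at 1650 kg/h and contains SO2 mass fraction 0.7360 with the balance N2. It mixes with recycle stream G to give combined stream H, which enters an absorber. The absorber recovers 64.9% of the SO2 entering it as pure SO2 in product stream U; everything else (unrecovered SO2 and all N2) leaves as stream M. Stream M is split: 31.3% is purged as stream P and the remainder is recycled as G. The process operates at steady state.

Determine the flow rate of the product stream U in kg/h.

SO2 in H: m_A = 1650×0.736 + (1−0.313)·(1−0.649)·m_A, so m_A = 1214.4/0.7589 = 1600.3 kg/h.
Product U = 0.649×1600.3 = 1038.6 kg/h.

1039 kg/h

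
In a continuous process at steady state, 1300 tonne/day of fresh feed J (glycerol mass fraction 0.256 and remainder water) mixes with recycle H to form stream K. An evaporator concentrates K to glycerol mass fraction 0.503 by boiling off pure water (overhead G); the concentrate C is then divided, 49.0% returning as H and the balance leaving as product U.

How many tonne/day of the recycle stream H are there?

635.7 tonne/day

Overall glycerol balance (none leaves overhead): glycerol in fresh feed = glycerol in product, i.e. 1300×0.256 = (1−0.490)·C·0.503.
C = 332.8/(0.503×0.510) = 1297.3 tonne/day.
Recycle H = 0.490×1297.3 = 635.68 tonne/day.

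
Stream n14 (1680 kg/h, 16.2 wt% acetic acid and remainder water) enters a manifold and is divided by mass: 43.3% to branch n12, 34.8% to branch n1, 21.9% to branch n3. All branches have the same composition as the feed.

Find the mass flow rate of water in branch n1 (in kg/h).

489.9 kg/h

Branch n1 total = 0.348×1680 = 584.64 kg/h.
water in n1 = 0.838×584.64 = 489.93 kg/h.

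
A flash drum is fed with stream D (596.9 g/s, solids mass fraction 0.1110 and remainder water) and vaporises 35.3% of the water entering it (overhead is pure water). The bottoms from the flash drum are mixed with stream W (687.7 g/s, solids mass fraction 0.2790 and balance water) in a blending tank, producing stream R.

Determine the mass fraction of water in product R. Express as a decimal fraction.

Vapour removed = 0.353×0.889×596.9 = 187.32 g/s; concentrate = 409.58 g/s.
water reaching the mixer = 343.33 (from concentrate) + 687.7×0.721 = 839.16 g/s.
Product flow = 409.58 + 687.7 = 1097.3 g/s; water fraction = 0.7648.

0.7648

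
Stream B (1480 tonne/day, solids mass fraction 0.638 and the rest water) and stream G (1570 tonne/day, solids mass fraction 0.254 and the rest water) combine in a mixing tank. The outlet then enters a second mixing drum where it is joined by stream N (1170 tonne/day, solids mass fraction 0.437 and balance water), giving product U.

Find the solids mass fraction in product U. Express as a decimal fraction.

Overall, product flow = 4220 tonne/day.
solids in = 1480×0.638 + 1570×0.254 + 1170×0.437 = 1854.3 tonne/day.
solids fraction in U = 0.439.

0.439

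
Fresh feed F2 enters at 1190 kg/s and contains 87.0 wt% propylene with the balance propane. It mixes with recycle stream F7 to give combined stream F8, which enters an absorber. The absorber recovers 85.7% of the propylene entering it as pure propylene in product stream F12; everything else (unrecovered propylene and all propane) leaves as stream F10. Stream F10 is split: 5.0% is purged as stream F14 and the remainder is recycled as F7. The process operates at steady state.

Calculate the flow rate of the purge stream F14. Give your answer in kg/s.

163.3 kg/s

propane enters only via F2 and leaves only via the purge: 1190×0.130 = 0.050×(propane in F10), and the absorber passes all propane, so propane in F8 = propane in F10 = 3094 kg/s.
propylene in F8: m_A = 1190×0.870 + (1−0.050)·(1−0.857)·m_A, so m_A = 1035.3/0.8641 = 1198.1 kg/s.
F10 = (1−0.857)×1198.1 + 3094 = 3265.3 kg/s.
Purge F14 = 0.050×3265.3 = 163.27 kg/s.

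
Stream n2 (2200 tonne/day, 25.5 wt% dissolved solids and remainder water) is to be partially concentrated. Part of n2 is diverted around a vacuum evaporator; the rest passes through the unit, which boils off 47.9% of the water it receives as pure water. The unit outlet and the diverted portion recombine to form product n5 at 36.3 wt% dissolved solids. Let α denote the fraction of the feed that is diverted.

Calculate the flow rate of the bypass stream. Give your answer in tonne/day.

365.8 tonne/day

All 2200×0.255 = 561 tonne/day of dissolved solids reaches n5, so n5 = 561/0.363 = 1545.5 tonne/day and vapour = 654.55 tonne/day.
The evaporator receives (1−α)·2200 of feed at 0.745 water and removes 0.479 of that water:
0.479×0.745×(1−α)×2200 = 654.55
(1−α) = 654.55/785.08 = 0.8337;  α = 0.1663.
Bypass flow = 0.1663×2200 = 365.79 tonne/day.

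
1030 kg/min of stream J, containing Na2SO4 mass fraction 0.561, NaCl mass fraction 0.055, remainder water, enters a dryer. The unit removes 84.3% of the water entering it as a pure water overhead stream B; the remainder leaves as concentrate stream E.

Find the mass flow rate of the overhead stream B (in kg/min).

333.4 kg/min

water entering = 1030×0.384 = 395.52 kg/min; overhead removed = 0.843×395.52 = 333.42 kg/min.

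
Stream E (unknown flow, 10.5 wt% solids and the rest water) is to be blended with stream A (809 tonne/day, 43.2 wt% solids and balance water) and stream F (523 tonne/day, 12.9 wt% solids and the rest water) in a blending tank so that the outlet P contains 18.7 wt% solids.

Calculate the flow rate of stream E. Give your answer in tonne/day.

Let E be the unknown flow. Total out = 1332 + E.
solids balance: 416.95 + 0.105·E = 0.187·(1332 + E)
(0.105 − 0.187)·E = 0.187×1332 − 416.95 = -167.87
E = -167.87 / -0.082 = 2047.2 tonne/day

2047 tonne/day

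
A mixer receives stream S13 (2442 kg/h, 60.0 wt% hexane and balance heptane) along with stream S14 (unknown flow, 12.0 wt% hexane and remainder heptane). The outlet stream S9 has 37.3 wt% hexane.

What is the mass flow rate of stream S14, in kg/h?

2191 kg/h

Let S14 be the unknown flow. Total out = 2442 + S14.
hexane balance: 1465.2 + 0.120·S14 = 0.373·(2442 + S14)
(0.120 − 0.373)·S14 = 0.373×2442 − 1465.2 = -554.33
S14 = -554.33 / -0.253 = 2191 kg/h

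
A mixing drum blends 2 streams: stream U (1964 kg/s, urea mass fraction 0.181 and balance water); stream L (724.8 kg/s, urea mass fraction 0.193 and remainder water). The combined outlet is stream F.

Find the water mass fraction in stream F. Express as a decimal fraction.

0.816

Total flow out = 1964 + 724.8 = 2688.8 kg/s.
water in = 1964×0.819 + 724.8×0.807 = 2193.4 kg/s.
water mass fraction in F = 2193.4/2688.8 = 0.816.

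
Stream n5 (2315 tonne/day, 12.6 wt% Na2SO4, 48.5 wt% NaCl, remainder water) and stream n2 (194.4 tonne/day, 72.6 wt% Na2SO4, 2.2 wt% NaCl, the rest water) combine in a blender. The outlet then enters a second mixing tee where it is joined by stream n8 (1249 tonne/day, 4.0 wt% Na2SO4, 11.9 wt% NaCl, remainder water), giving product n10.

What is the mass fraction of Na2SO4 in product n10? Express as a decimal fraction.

Overall, product flow = 3758.4 tonne/day.
Na2SO4 in = 2315×0.126 + 194.4×0.726 + 1249×0.040 = 482.78 tonne/day.
Na2SO4 fraction in n10 = 0.128.

0.128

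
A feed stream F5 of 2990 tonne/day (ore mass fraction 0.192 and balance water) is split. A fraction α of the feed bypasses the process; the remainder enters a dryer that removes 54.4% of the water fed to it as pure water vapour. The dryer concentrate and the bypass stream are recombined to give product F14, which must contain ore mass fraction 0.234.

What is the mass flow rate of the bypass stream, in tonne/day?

All 2990×0.192 = 574.08 tonne/day of ore reaches F14, so F14 = 574.08/0.234 = 2453.3 tonne/day and vapour = 536.67 tonne/day.
The evaporator receives (1−α)·2990 of feed at 0.808 water and removes 0.544 of that water:
0.544×0.808×(1−α)×2990 = 536.67
(1−α) = 536.67/1314.3 = 0.4083;  α = 0.5917.
Bypass flow = 0.5917×2990 = 1769.1 tonne/day.

1769 tonne/day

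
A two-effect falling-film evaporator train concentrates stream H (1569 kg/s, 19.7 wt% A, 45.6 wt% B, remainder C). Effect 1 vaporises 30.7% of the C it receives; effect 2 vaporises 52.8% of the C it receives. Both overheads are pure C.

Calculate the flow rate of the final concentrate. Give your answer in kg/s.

C in feed = 1569×0.347 = 544.44 kg/s.
After stage 1: C left = (1−0.307)×544.44 = 377.3; stream total = 1401.9 kg/s.
After stage 2: C left = (1−0.528)×377.3 = 178.09; final concentrate = 1202.6 kg/s.

1203 kg/s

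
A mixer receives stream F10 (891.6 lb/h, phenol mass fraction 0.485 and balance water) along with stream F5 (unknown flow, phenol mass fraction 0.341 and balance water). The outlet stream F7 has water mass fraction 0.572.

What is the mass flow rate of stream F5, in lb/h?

584.2 lb/h

Let F5 be the unknown flow. Total out = 891.6 + F5.
water balance: 459.17 + 0.659·F5 = 0.572·(891.6 + F5)
(0.659 − 0.572)·F5 = 0.572×891.6 − 459.17 = 50.821
F5 = 50.821 / 0.087 = 584.15 lb/h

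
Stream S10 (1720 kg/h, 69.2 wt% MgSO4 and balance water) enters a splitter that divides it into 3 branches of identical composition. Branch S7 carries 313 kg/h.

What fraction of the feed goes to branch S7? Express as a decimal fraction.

Fraction to S7 = 313/1720 = 0.1820.

0.182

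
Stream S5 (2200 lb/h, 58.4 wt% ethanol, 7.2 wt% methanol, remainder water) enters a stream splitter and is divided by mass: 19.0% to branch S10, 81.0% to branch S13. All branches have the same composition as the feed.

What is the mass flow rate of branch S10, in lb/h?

Branch S10 flow = 0.190×2200 = 418 lb/h.

418 lb/h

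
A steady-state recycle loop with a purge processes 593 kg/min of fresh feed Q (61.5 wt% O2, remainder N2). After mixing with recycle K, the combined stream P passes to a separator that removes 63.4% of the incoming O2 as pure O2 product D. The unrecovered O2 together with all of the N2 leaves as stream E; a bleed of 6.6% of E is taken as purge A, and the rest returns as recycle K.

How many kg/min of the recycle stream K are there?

N2 enters only via Q and leaves only via the purge: 593×0.385 = 0.066×(N2 in E), and the separator passes all N2, so N2 in P = N2 in E = 3459.2 kg/min.
O2 in P: m_A = 593×0.615 + (1−0.066)·(1−0.634)·m_A, so m_A = 364.69/0.6582 = 554.12 kg/min.
E = (1−0.634)×554.12 + 3459.2 = 3662 kg/min.
Recycle K = (1−0.066)×3662 = 3420.3 kg/min.

3420 kg/min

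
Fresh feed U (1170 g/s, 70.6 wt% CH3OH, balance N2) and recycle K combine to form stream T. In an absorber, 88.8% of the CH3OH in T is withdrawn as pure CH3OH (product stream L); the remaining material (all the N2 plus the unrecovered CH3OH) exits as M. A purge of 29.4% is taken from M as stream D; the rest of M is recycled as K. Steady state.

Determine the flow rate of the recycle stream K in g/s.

N2 enters only via U and leaves only via the purge: 1170×0.294 = 0.294×(N2 in M), and the absorber passes all N2, so N2 in T = N2 in M = 1170 g/s.
CH3OH in T: m_A = 1170×0.706 + (1−0.294)·(1−0.888)·m_A, so m_A = 826.02/0.9209 = 896.94 g/s.
M = (1−0.888)×896.94 + 1170 = 1270.5 g/s.
Recycle K = (1−0.294)×1270.5 = 896.94 g/s.

896.9 g/s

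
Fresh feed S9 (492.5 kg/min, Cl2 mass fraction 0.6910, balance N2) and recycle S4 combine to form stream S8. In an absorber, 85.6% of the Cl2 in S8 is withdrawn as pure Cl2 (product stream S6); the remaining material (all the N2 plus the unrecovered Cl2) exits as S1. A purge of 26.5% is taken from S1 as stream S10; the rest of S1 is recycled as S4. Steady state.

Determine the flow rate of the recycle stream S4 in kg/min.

N2 enters only via S9 and leaves only via the purge: 492.5×0.309 = 0.265×(N2 in S1), and the absorber passes all N2, so N2 in S8 = N2 in S1 = 574.27 kg/min.
Cl2 in S8: m_A = 492.5×0.691 + (1−0.265)·(1−0.856)·m_A, so m_A = 340.32/0.8942 = 380.6 kg/min.
S1 = (1−0.856)×380.6 + 574.27 = 629.08 kg/min.
Recycle S4 = (1−0.265)×629.08 = 462.37 kg/min.

462.4 kg/min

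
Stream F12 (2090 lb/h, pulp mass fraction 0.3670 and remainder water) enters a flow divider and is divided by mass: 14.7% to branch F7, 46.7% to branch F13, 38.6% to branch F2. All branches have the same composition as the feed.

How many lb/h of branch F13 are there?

Branch F13 flow = 0.467×2090 = 976.03 lb/h.

976 lb/h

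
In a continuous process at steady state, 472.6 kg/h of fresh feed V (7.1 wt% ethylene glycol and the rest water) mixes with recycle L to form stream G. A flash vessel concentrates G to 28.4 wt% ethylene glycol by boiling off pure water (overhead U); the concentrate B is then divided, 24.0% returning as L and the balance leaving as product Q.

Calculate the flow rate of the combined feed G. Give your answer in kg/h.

Overall ethylene glycol balance (none leaves overhead): ethylene glycol in fresh feed = ethylene glycol in product, i.e. 472.6×0.071 = (1−0.240)·B·0.284.
B = 33.555/(0.284×0.760) = 155.46 kg/h.
Recycle L = 0.240×155.46 = 37.311 kg/h.
Combined feed G = 472.6 + 37.311 = 509.91 kg/h.

509.9 kg/h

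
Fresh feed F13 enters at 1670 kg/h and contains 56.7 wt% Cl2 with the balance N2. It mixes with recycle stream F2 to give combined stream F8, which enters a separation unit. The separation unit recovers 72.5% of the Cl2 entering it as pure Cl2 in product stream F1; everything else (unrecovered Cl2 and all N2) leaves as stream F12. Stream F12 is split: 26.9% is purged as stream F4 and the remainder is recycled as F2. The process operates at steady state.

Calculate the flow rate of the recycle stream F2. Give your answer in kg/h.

2203 kg/h

N2 enters only via F13 and leaves only via the purge: 1670×0.433 = 0.269×(N2 in F12), and the separation unit passes all N2, so N2 in F8 = N2 in F12 = 2688.1 kg/h.
Cl2 in F8: m_A = 1670×0.567 + (1−0.269)·(1−0.725)·m_A, so m_A = 946.89/0.7990 = 1185.1 kg/h.
F12 = (1−0.725)×1185.1 + 2688.1 = 3014.1 kg/h.
Recycle F2 = (1−0.269)×3014.1 = 2203.3 kg/h.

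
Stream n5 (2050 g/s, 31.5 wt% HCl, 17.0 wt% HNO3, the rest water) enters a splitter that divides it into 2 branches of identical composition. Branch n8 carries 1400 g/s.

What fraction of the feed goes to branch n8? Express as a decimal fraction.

Fraction to n8 = 1400/2050 = 0.6829.

0.683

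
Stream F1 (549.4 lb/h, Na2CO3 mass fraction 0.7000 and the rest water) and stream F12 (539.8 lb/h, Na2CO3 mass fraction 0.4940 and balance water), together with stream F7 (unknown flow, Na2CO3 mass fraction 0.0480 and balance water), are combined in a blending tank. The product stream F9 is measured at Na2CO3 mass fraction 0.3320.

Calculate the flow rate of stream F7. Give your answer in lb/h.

1020 lb/h

Let F7 be the unknown flow. Total out = 1089.2 + F7.
Na2CO3 balance: 651.24 + 0.048·F7 = 0.332·(1089.2 + F7)
(0.048 − 0.332)·F7 = 0.332×1089.2 − 651.24 = -289.63
F7 = -289.63 / -0.284 = 1019.8 lb/h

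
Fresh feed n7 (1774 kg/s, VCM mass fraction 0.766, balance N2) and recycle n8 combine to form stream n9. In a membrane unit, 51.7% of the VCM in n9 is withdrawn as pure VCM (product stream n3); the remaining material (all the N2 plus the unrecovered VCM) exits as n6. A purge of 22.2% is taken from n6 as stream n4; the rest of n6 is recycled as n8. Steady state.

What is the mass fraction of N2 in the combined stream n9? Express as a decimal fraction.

0.462

N2 enters only via n7 and leaves only via the purge: 1774×0.234 = 0.222×(N2 in n6), and the membrane unit passes all N2, so N2 in n9 = N2 in n6 = 1869.9 kg/s.
VCM in n9: m_A = 1774×0.766 + (1−0.222)·(1−0.517)·m_A, so m_A = 1358.9/0.6242 = 2176.9 kg/s.
n9 = 2176.9 + 1869.9 = 4046.8 kg/s.
N2 fraction in n9 = 1869.9/4046.8 = 0.462.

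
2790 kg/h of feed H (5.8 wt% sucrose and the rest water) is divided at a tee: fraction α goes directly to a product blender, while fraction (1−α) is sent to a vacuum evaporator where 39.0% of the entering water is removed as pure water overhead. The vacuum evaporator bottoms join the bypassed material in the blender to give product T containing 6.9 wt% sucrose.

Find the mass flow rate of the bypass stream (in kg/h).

All 2790×0.058 = 161.82 kg/h of sucrose reaches T, so T = 161.82/0.069 = 2345.2 kg/h and vapour = 444.78 kg/h.
The evaporator receives (1−α)·2790 of feed at 0.942 water and removes 0.390 of that water:
0.390×0.942×(1−α)×2790 = 444.78
(1−α) = 444.78/1025 = 0.4339;  α = 0.5661.
Bypass flow = 0.5661×2790 = 1579.3 kg/h.

1579 kg/h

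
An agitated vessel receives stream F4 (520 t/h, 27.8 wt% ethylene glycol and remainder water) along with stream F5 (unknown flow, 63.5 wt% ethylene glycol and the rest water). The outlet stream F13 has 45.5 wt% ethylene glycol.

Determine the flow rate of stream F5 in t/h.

511.3 t/h

Let F5 be the unknown flow. Total out = 520 + F5.
ethylene glycol balance: 144.56 + 0.635·F5 = 0.455·(520 + F5)
(0.635 − 0.455)·F5 = 0.455×520 − 144.56 = 92.04
F5 = 92.04 / 0.180 = 511.33 t/h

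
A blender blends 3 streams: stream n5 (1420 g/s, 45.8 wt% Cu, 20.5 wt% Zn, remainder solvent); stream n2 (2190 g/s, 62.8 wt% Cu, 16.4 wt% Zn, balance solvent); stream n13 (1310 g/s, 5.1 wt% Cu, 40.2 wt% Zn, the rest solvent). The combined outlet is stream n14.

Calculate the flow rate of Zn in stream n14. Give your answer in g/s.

Zn out = Zn in = 1420×0.205 + 2190×0.164 + 1310×0.402 = 1176.9 g/s.

1177 g/s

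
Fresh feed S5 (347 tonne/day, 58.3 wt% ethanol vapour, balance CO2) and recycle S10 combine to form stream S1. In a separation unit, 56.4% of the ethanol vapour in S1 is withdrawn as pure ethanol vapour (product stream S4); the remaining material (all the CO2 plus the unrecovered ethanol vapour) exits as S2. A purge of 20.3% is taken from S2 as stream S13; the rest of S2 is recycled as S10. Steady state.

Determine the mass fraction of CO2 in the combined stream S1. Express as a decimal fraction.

CO2 enters only via S5 and leaves only via the purge: 347×0.417 = 0.203×(CO2 in S2), and the separation unit passes all CO2, so CO2 in S1 = CO2 in S2 = 712.8 tonne/day.
ethanol vapour in S1: m_A = 347×0.583 + (1−0.203)·(1−0.564)·m_A, so m_A = 202.3/0.6525 = 310.04 tonne/day.
S1 = 310.04 + 712.8 = 1022.8 tonne/day.
CO2 fraction in S1 = 712.8/1022.8 = 0.697.

0.697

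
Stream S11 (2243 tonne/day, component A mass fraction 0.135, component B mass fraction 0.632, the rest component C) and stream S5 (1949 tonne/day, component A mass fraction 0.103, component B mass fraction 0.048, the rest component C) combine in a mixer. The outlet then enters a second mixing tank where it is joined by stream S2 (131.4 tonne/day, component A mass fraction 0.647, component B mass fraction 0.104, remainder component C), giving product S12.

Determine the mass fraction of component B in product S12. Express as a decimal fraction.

0.353

Overall, product flow = 4323.4 tonne/day.
component B in = 2243×0.632 + 1949×0.048 + 131.4×0.104 = 1524.8 tonne/day.
component B fraction in S12 = 0.353.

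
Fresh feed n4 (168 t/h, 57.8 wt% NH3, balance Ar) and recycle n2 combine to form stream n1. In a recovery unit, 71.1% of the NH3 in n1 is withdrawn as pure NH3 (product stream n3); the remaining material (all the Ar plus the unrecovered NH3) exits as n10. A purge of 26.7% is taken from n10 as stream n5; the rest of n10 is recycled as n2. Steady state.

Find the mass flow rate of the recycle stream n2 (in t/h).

Ar enters only via n4 and leaves only via the purge: 168×0.422 = 0.267×(Ar in n10), and the recovery unit passes all Ar, so Ar in n1 = Ar in n10 = 265.53 t/h.
NH3 in n1: m_A = 168×0.578 + (1−0.267)·(1−0.711)·m_A, so m_A = 97.104/0.7882 = 123.2 t/h.
n10 = (1−0.711)×123.2 + 265.53 = 301.13 t/h.
Recycle n2 = (1−0.267)×301.13 = 220.73 t/h.

220.7 t/h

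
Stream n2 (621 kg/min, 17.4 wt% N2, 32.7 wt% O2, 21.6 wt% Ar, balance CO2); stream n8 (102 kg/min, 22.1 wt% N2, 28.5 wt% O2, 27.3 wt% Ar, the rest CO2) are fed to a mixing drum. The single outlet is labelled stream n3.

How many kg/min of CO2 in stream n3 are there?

CO2 out = CO2 in = 621×0.283 + 102×0.221 = 198.28 kg/min.

198.3 kg/min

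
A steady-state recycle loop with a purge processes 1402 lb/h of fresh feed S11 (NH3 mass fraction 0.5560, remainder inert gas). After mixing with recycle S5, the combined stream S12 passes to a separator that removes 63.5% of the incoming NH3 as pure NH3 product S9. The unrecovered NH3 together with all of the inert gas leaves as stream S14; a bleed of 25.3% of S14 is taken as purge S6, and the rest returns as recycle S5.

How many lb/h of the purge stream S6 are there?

721.5 lb/h

inert gas enters only via S11 and leaves only via the purge: 1402×0.444 = 0.253×(inert gas in S14), and the separator passes all inert gas, so inert gas in S12 = inert gas in S14 = 2460.4 lb/h.
NH3 in S12: m_A = 1402×0.556 + (1−0.253)·(1−0.635)·m_A, so m_A = 779.51/0.7273 = 1071.7 lb/h.
S14 = (1−0.635)×1071.7 + 2460.4 = 2851.6 lb/h.
Purge S6 = 0.253×2851.6 = 721.46 lb/h.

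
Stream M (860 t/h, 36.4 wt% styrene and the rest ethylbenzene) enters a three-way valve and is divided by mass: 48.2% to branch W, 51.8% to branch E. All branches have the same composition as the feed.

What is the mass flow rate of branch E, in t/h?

Branch E flow = 0.518×860 = 445.48 t/h.

445.5 t/h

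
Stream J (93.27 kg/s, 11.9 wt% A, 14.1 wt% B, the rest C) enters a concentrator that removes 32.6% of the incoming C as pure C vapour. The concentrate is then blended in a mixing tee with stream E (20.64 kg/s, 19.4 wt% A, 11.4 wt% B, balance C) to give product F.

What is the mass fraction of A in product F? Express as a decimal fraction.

Vapour removed = 0.326×0.740×93.27 = 22.5 kg/s; concentrate = 70.77 kg/s.
A reaching the mixer = 11.099 (from concentrate) + 20.64×0.194 = 15.103 kg/s.
Product flow = 70.77 + 20.64 = 91.41 kg/s; A fraction = 0.165.

0.165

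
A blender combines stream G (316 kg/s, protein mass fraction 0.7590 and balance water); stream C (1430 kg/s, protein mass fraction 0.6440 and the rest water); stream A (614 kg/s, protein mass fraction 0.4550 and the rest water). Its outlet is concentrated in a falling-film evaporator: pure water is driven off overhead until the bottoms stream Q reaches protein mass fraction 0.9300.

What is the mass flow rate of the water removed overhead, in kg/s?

811.5 kg/s

protein entering = 316×0.759 + 1430×0.644 + 614×0.455 = 1440.1 kg/s.
All protein reports to Q, so Q = 1440.1/0.930 = 1548.5 kg/s.
Total feed = 2360 kg/s; overhead = 2360 − 1548.5 = 811.47 kg/s.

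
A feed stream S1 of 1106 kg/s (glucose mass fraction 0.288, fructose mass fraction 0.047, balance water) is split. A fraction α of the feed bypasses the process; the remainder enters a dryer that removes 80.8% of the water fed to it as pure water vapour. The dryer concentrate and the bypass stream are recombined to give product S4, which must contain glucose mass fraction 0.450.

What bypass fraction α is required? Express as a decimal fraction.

All 1106×0.288 = 318.53 kg/s of glucose reaches S4, so S4 = 318.53/0.450 = 707.84 kg/s and vapour = 398.16 kg/s.
The evaporator receives (1−α)·1106 of feed at 0.665 water and removes 0.808 of that water:
0.808×0.665×(1−α)×1106 = 398.16
(1−α) = 398.16/594.28 = 0.6700;  α = 0.3300.

0.330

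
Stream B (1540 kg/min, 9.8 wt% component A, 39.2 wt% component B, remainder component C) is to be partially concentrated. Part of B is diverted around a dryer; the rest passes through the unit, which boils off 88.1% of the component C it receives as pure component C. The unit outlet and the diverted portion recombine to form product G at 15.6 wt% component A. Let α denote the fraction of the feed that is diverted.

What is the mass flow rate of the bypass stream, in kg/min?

All 1540×0.098 = 150.92 kg/min of component A reaches G, so G = 150.92/0.156 = 967.44 kg/min and vapour = 572.56 kg/min.
The evaporator receives (1−α)·1540 of feed at 0.510 component C and removes 0.881 of that component C:
0.881×0.510×(1−α)×1540 = 572.56
(1−α) = 572.56/691.94 = 0.8275;  α = 0.1725.
Bypass flow = 0.1725×1540 = 265.68 kg/min.

265.7 kg/min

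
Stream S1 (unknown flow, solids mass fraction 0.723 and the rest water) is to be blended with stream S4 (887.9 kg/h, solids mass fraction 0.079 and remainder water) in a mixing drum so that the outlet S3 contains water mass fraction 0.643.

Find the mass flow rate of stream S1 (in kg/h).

Let S1 be the unknown flow. Total out = 887.9 + S1.
water balance: 817.76 + 0.277·S1 = 0.643·(887.9 + S1)
(0.277 − 0.643)·S1 = 0.643×887.9 − 817.76 = -246.84
S1 = -246.84 / -0.366 = 674.42 kg/h

674.4 kg/h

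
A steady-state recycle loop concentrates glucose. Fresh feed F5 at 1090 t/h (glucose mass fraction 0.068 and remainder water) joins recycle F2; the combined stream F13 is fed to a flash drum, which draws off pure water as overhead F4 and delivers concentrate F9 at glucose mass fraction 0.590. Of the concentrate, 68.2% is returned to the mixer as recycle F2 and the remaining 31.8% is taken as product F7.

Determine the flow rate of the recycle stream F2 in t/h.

Overall glucose balance (none leaves overhead): glucose in fresh feed = glucose in product, i.e. 1090×0.068 = (1−0.682)·F9·0.590.
F9 = 74.12/(0.590×0.318) = 395.05 t/h.
Recycle F2 = 0.682×395.05 = 269.43 t/h.

269.4 t/h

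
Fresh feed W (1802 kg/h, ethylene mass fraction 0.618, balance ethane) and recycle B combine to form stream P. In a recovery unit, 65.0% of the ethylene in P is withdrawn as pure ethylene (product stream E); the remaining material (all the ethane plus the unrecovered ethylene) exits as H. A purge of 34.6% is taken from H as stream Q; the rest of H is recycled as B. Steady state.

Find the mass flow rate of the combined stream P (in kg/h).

ethane enters only via W and leaves only via the purge: 1802×0.382 = 0.346×(ethane in H), and the recovery unit passes all ethane, so ethane in P = ethane in H = 1989.5 kg/h.
ethylene in P: m_A = 1802×0.618 + (1−0.346)·(1−0.650)·m_A, so m_A = 1113.6/0.7711 = 1444.2 kg/h.
P = 1444.2 + 1989.5 = 3433.7 kg/h.

3434 kg/h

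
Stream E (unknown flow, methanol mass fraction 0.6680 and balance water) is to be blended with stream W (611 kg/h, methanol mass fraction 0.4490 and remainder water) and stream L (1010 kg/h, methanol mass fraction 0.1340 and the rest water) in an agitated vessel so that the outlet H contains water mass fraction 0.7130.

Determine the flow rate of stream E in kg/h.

Let E be the unknown flow. Total out = 1621 + E.
water balance: 1211.3 + 0.332·E = 0.713·(1621 + E)
(0.332 − 0.713)·E = 0.713×1621 − 1211.3 = -55.548
E = -55.548 / -0.381 = 145.8 kg/h

145.8 kg/h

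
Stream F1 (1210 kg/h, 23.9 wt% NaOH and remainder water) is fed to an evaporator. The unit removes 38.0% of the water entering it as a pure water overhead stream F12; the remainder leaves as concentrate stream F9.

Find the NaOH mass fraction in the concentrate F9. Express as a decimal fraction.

NaOH is not removed: 1210×0.239 = 289.19 kg/h of NaOH enters F9.
water entering = 1210×0.761 = 920.81 kg/h; overhead removed = 0.380×920.81 = 349.91 kg/h.
Concentrate = 1210 − 349.91 = 860.09 kg/h.
Mass fraction = 289.19/860.09 = 0.336.

0.336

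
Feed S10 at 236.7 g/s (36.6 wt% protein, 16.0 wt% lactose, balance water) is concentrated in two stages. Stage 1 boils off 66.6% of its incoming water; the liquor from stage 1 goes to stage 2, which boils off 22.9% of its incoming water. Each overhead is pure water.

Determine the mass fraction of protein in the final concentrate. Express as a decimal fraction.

water in feed = 236.7×0.474 = 112.2 g/s.
After stage 1: water left = (1−0.666)×112.2 = 37.473; stream total = 161.98 g/s.
After stage 2: water left = (1−0.229)×37.473 = 28.892; final concentrate = 153.4 g/s.
protein fraction = 86.632/153.4 = 0.5648.

0.5648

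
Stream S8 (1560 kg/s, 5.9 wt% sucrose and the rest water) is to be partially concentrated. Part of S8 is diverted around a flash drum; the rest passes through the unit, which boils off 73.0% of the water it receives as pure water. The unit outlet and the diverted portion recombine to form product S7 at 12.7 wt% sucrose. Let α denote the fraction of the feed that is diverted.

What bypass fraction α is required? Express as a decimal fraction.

All 1560×0.059 = 92.04 kg/s of sucrose reaches S7, so S7 = 92.04/0.127 = 724.72 kg/s and vapour = 835.28 kg/s.
The evaporator receives (1−α)·1560 of feed at 0.941 water and removes 0.730 of that water:
0.730×0.941×(1−α)×1560 = 835.28
(1−α) = 835.28/1071.6 = 0.7795;  α = 0.2205.

0.221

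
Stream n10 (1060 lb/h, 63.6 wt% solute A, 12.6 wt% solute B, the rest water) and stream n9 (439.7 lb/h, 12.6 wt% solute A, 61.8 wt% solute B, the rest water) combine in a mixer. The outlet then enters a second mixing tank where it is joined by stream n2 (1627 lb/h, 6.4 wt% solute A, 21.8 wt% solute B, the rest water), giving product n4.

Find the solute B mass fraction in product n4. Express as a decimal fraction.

0.243

Overall, product flow = 3126.7 lb/h.
solute B in = 1060×0.126 + 439.7×0.618 + 1627×0.218 = 759.98 lb/h.
solute B fraction in n4 = 0.243.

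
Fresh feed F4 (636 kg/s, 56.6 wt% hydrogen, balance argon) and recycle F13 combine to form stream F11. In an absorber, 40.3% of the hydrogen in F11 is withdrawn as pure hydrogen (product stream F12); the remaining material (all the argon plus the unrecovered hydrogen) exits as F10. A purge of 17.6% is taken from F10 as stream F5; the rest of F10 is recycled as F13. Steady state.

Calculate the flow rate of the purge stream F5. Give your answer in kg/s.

argon enters only via F4 and leaves only via the purge: 636×0.434 = 0.176×(argon in F10), and the absorber passes all argon, so argon in F11 = argon in F10 = 1568.3 kg/s.
hydrogen in F11: m_A = 636×0.566 + (1−0.176)·(1−0.403)·m_A, so m_A = 359.98/0.5081 = 708.51 kg/s.
F10 = (1−0.403)×708.51 + 1568.3 = 1991.3 kg/s.
Purge F5 = 0.176×1991.3 = 350.47 kg/s.

350.5 kg/s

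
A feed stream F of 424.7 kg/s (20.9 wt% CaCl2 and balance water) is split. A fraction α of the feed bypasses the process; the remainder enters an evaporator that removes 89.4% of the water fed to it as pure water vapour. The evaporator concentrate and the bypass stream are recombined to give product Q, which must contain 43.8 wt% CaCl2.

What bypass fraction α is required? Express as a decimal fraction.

0.261

All 424.7×0.209 = 88.762 kg/s of CaCl2 reaches Q, so Q = 88.762/0.438 = 202.65 kg/s and vapour = 222.05 kg/s.
The evaporator receives (1−α)·424.7 of feed at 0.791 water and removes 0.894 of that water:
0.894×0.791×(1−α)×424.7 = 222.05
(1−α) = 222.05/300.33 = 0.7393;  α = 0.2607.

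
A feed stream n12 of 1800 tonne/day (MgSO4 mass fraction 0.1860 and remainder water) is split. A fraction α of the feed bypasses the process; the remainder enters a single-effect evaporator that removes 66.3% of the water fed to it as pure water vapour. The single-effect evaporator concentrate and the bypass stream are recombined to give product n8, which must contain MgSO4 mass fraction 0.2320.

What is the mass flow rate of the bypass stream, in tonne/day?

1139 tonne/day

All 1800×0.186 = 334.8 tonne/day of MgSO4 reaches n8, so n8 = 334.8/0.232 = 1443.1 tonne/day and vapour = 356.9 tonne/day.
The evaporator receives (1−α)·1800 of feed at 0.814 water and removes 0.663 of that water:
0.663×0.814×(1−α)×1800 = 356.9
(1−α) = 356.9/971.43 = 0.3674;  α = 0.6326.
Bypass flow = 0.6326×1800 = 1138.7 tonne/day.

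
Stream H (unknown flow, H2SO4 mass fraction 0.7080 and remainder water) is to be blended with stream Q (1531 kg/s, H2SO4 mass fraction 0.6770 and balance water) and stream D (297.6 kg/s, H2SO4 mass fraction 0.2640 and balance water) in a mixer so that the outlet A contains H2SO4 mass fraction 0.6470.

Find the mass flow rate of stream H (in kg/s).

Let H be the unknown flow. Total out = 1828.6 + H.
H2SO4 balance: 1115.1 + 0.708·H = 0.647·(1828.6 + H)
(0.708 − 0.647)·H = 0.647×1828.6 − 1115.1 = 68.051
H = 68.051 / 0.061 = 1115.6 kg/s

1116 kg/s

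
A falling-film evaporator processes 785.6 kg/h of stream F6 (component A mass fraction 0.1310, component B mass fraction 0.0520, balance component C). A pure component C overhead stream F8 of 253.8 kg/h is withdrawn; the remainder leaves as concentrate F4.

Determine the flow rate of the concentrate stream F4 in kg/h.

531.8 kg/h

Concentrate = 785.6 − 253.8 = 531.8 kg/h.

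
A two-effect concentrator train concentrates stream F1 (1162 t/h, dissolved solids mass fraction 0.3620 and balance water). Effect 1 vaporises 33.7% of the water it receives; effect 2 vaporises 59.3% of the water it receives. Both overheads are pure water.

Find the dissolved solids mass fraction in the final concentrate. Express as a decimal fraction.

water in feed = 1162×0.638 = 741.36 t/h.
After stage 1: water left = (1−0.337)×741.36 = 491.52; stream total = 912.16 t/h.
After stage 2: water left = (1−0.593)×491.52 = 200.05; final concentrate = 620.69 t/h.
dissolved solids fraction = 420.64/620.69 = 0.6777.

0.6777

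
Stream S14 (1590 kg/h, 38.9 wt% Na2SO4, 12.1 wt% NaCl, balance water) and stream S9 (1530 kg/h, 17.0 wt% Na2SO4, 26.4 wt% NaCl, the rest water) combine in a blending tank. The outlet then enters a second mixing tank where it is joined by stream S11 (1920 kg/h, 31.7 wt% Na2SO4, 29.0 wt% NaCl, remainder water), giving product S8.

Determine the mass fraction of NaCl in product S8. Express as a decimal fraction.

Overall, product flow = 5040 kg/h.
NaCl in = 1590×0.121 + 1530×0.264 + 1920×0.290 = 1153.1 kg/h.
NaCl fraction in S8 = 0.229.

0.229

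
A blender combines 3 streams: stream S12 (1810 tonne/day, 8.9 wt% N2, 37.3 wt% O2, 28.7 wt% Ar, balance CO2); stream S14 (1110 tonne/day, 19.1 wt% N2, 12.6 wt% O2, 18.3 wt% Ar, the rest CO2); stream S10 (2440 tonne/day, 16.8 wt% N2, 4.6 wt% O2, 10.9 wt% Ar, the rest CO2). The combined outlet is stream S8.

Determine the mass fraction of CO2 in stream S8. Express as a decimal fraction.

Total flow out = 1810 + 1110 + 2440 = 5360 tonne/day.
CO2 in = 1810×0.251 + 1110×0.500 + 2440×0.677 = 2661.2 tonne/day.
CO2 mass fraction in S8 = 2661.2/5360 = 0.4965.

0.4965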